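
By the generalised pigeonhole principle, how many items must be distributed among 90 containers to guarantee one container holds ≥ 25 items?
n = (25 − 1)·90 + 1 = 2161

By the generalised pigeonhole principle, to guarantee some box contains ≥ r objects we need more than (r − 1) · k objects total. Threshold: n = (r − 1) · k + 1. With r = 25 and k = 90: n = 24 · 90 + 1 = 2160 + 1 = 2161. For n = 2160 = 24 · 90, we can put exactly 24 objects in every box, avoiding 25 in any single one — so 2161 is tight.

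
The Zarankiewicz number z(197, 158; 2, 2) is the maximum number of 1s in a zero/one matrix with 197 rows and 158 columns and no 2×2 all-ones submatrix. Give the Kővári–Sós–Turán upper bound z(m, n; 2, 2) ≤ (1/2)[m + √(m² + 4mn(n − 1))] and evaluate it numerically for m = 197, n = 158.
z(197, 158; 2, 2) ≤ (1/2)[197 + √(197² + 4·197·158·157)] = (1/2)[197 + √19585937] = 2311.3001

Kővári–Sós–Turán: let r_1, ..., r_197 be the row sums and z = Σ r_i the total number of 1s. Each pair of columns can share at most one row with both entries 1 (else a 2×2 all-ones block appears), so Σ_i C(r_i, 2) ≤ C(158, 2) = 12403. By convexity Σ_i C(r_i, 2) ≥ 197·C(z/197, 2) = z(z − 197)/(2·197), giving z² − 197z − 197·158·157 ≤ 0 and hence z ≤ (1/2)[197 + √(38809 + 4·4886782)] = (1/2)[197 + √19585937] ≈ (1/2)(197 + 4425.6002) = 2311.3001.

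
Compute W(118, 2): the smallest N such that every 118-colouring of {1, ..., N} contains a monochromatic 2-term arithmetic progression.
W(118, 2) = 118 + 1 = 119

A 2-term AP is any pair of integers, so a monochromatic 2-AP exists iff some colour is used at least twice. With 118 colours, the colouring i ↦ i on {1, ..., 118} uses each colour once, avoiding any monochromatic pair, so W(118, 2) > 118. For {1, ..., 119}, pigeonhole forces two integers of the same colour, which form a monochromatic 2-AP. Hence W(118, 2) = 119.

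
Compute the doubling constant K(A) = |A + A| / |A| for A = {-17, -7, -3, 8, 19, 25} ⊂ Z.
K = |A + A| / |A| = 20/6 = 10/3

Enumerate A + A = {a + b : a, b ∈ A}. With |A| = 6, there are |A|^2 = 36 ordered sum pairs; collecting distinct values, A + A = {-34, -24, -20, -14, -10, -9, -6, 1, 2, 5, 8, 12, 16, 18, 22, 27, 33, 38, 44, 50}, so |A + A| = 20. Thus K = 20/6 = 10/3. For comparison, the minimum possible |A + A| over all 6-element sets is 2·6 − 1 = 11 (so min K = 11/6), attained only by arithmetic progressions.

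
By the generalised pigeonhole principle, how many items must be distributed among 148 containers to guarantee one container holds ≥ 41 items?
n = (41 − 1)·148 + 1 = 5921

By the generalised pigeonhole principle, to guarantee some box contains ≥ r objects we need more than (r − 1) · k objects total. Threshold: n = (r − 1) · k + 1. With r = 41 and k = 148: n = 40 · 148 + 1 = 5920 + 1 = 5921. For n = 5920 = 40 · 148, we can put exactly 40 objects in every box, avoiding 41 in any single one — so 5921 is tight.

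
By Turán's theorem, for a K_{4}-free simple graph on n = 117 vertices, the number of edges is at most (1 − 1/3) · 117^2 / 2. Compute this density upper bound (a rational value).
Turán density bound = (2/3) · 117^2/2 = 4563

Turán's theorem: ex(n, K_{r+1}) is achieved by the complete r-partite Turán graph T(n, r) with parts as balanced as possible, and is at most (1 − 1/r) · n^2/2. For r = 3, n = 117: the density bound is (2/3) · 13689/2 = 4563. Since 3 ∣ 117, the Turán graph T(117, 3) has parts of equal size 39, and its edge count e(T(117, 3)) = 4563 attains the density bound exactly.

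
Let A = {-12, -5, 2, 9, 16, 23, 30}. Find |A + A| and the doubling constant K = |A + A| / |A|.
K = |A + A| / |A| = 13/7

Enumerate A + A = {a + b : a, b ∈ A}. With |A| = 7, there are |A|^2 = 49 ordered sum pairs; collecting distinct values, A + A = {-24, -17, -10, -3, 4, 11, 18, 25, 32, 39, 46, 53, 60}, so |A + A| = 13. Thus K = 13/7. Here |A + A| = 2|A| − 1 = 13, the minimum possible — so K = 13/7 is minimal, which holds iff A is an arithmetic progression.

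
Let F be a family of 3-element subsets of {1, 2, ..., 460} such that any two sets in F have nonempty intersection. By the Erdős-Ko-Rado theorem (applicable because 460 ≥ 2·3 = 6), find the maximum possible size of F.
max |F| = C(459, 2) = 105111

The Erdős-Ko-Rado theorem states: for n ≥ 2k, an intersecting family of k-subsets of an n-element set has size at most C(n − 1, k − 1), with equality for 'star' families {A ⊆ [n] : |A| = k, i ∈ A} (fix an element i). For n = 460, k = 3: C(459, 2) = 105111.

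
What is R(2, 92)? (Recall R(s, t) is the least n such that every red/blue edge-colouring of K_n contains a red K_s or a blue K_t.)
R(2, 92) = 92

R(2, k) = k for all k ≥ 2: in a 2-colouring of K_k, either some edge is red (a red K_2) or all edges are blue (a blue K_k). And K_{91} coloured all-blue has no blue K_92, so R(2, 92) > 91. Hence R(2, 92) = 92.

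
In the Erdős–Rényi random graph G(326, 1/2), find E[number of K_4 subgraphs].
E[# K_4] = C(326, 4) · (1/2)^C(4, 2) = 461994975 / 2^6 = 7218671.484375

For each 4-subset S of vertices (there are C(326, 4) = 461994975 such S), let X_S = 1 if S induces a K_4 (all C(4, 2) = 6 edges present). Then P(X_S = 1) = (1/2)^6 = 1/64. By linearity of expectation, E[# K_4] = C(326, 4) · (1/2)^6 = 461994975 / 64 = 7218671.484375.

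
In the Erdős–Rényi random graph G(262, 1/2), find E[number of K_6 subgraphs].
E[# K_6] = C(262, 6) · (1/2)^C(6, 2) = 424067747649 / 2^15 ≈ 12941520.619171

For each 6-subset S of vertices (there are C(262, 6) = 424067747649 such S), let X_S = 1 if S induces a K_6 (all C(6, 2) = 15 edges present). Then P(X_S = 1) = (1/2)^15 = 1/32768. By linearity of expectation, E[# K_6] = C(262, 6) · (1/2)^15 = 424067747649 / 32768 ≈ 12941520.619171.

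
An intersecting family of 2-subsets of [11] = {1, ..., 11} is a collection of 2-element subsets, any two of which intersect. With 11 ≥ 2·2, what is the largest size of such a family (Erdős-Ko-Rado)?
max |F| = C(10, 1) = 10

The Erdős-Ko-Rado theorem states: for n ≥ 2k, an intersecting family of k-subsets of an n-element set has size at most C(n − 1, k − 1), with equality for 'star' families {A ⊆ [n] : |A| = k, i ∈ A} (fix an element i). For n = 11, k = 2: C(10, 1) = 10.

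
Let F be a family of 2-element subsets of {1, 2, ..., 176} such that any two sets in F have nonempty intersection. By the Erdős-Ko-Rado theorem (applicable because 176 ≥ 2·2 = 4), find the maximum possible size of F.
max |F| = C(175, 1) = 175

The Erdős-Ko-Rado theorem states: for n ≥ 2k, an intersecting family of k-subsets of an n-element set has size at most C(n − 1, k − 1), with equality for 'star' families {A ⊆ [n] : |A| = k, i ∈ A} (fix an element i). For n = 176, k = 2: C(175, 1) = 175.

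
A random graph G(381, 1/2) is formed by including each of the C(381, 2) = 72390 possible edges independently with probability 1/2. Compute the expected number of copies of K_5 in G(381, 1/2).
E[# K_5] = C(381, 5) · (1/2)^C(5, 2) = 65162792331 / 2^10 ≈ 63635539.385742

For each 5-subset S of vertices (there are C(381, 5) = 65162792331 such S), let X_S = 1 if S induces a K_5 (all C(5, 2) = 10 edges present). Then P(X_S = 1) = (1/2)^10 = 1/1024. By linearity of expectation, E[# K_5] = C(381, 5) · (1/2)^10 = 65162792331 / 1024 ≈ 63635539.385742.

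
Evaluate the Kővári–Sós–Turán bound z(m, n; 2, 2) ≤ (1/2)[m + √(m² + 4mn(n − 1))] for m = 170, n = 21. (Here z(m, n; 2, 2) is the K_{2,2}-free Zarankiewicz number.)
z(170, 21; 2, 2) ≤ (1/2)[170 + √(170² + 4·170·21·20)] = (1/2)[170 + √314500] = 365.4015

Kővári–Sós–Turán: let r_1, ..., r_170 be the row sums and z = Σ r_i the total number of 1s. Each pair of columns can share at most one row with both entries 1 (else a 2×2 all-ones block appears), so Σ_i C(r_i, 2) ≤ C(21, 2) = 210. By convexity Σ_i C(r_i, 2) ≥ 170·C(z/170, 2) = z(z − 170)/(2·170), giving z² − 170z − 170·21·20 ≤ 0 and hence z ≤ (1/2)[170 + √(28900 + 4·71400)] = (1/2)[170 + √314500] ≈ (1/2)(170 + 560.803) = 365.4015.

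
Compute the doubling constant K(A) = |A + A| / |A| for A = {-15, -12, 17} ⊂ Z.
K = |A + A| / |A| = 6/3 = 2

Enumerate A + A = {a + b : a, b ∈ A}. With |A| = 3, there are |A|^2 = 9 ordered sum pairs; collecting distinct values, A + A = {-30, -27, -24, 2, 5, 34}, so |A + A| = 6. Thus K = 6/3 = 2. For comparison, the minimum possible |A + A| over all 3-element sets is 2·3 − 1 = 5 (so min K = 5/3), attained only by arithmetic progressions.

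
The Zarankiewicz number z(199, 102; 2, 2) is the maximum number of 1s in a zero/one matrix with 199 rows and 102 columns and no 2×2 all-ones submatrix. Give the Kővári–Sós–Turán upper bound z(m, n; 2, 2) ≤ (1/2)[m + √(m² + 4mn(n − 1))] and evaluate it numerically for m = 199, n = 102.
z(199, 102; 2, 2) ≤ (1/2)[199 + √(199² + 4·199·102·101)] = (1/2)[199 + √8239993] = 1534.7694

Kővári–Sós–Turán: let r_1, ..., r_199 be the row sums and z = Σ r_i the total number of 1s. Each pair of columns can share at most one row with both entries 1 (else a 2×2 all-ones block appears), so Σ_i C(r_i, 2) ≤ C(102, 2) = 5151. By convexity Σ_i C(r_i, 2) ≥ 199·C(z/199, 2) = z(z − 199)/(2·199), giving z² − 199z − 199·102·101 ≤ 0 and hence z ≤ (1/2)[199 + √(39601 + 4·2050098)] = (1/2)[199 + √8239993] ≈ (1/2)(199 + 2870.5388) = 1534.7694.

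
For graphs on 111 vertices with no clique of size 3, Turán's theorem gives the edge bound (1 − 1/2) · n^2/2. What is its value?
Turán density bound = (1/2) · 111^2/2 = 12321/4 ≈ 3080.25

Turán's theorem: ex(n, K_{r+1}) is achieved by the complete r-partite Turán graph T(n, r) with parts as balanced as possible, and is at most (1 − 1/r) · n^2/2. For r = 2, n = 111: the density bound is (1/2) · 12321/2 = 12321/4 ≈ 3080.25. The integer-valued extremum is e(T(111, 2)) = 3080, which is strictly less than the density bound 12321/4 since 2 ∤ 111 (the parts of T(111, 2) cannot all be equal).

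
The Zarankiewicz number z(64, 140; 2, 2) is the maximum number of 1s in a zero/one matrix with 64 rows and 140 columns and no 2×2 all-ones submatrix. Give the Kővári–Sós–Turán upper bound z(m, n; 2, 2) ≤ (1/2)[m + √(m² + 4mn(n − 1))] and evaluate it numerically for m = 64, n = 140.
z(64, 140; 2, 2) ≤ (1/2)[64 + √(64² + 4·64·140·139)] = (1/2)[64 + √4985856] = 1148.4515

Kővári–Sós–Turán: let r_1, ..., r_64 be the row sums and z = Σ r_i the total number of 1s. Each pair of columns can share at most one row with both entries 1 (else a 2×2 all-ones block appears), so Σ_i C(r_i, 2) ≤ C(140, 2) = 9730. By convexity Σ_i C(r_i, 2) ≥ 64·C(z/64, 2) = z(z − 64)/(2·64), giving z² − 64z − 64·140·139 ≤ 0 and hence z ≤ (1/2)[64 + √(4096 + 4·1245440)] = (1/2)[64 + √4985856] ≈ (1/2)(64 + 2232.903) = 1148.4515.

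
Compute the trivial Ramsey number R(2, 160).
R(2, 160) = 160

R(2, k) = k for all k ≥ 2: in a 2-colouring of K_k, either some edge is red (a red K_2) or all edges are blue (a blue K_k). And K_{159} coloured all-blue has no blue K_160, so R(2, 160) > 159. Hence R(2, 160) = 160.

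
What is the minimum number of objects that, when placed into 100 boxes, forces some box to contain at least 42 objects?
n = (42 − 1)·100 + 1 = 4101

By the generalised pigeonhole principle, to guarantee some box contains ≥ r objects we need more than (r − 1) · k objects total. Threshold: n = (r − 1) · k + 1. With r = 42 and k = 100: n = 41 · 100 + 1 = 4100 + 1 = 4101. For n = 4100 = 41 · 100, we can put exactly 41 objects in every box, avoiding 42 in any single one — so 4101 is tight.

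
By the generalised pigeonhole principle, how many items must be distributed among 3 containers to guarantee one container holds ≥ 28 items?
n = (28 − 1)·3 + 1 = 82

By the generalised pigeonhole principle, to guarantee some box contains ≥ r objects we need more than (r − 1) · k objects total. Threshold: n = (r − 1) · k + 1. With r = 28 and k = 3: n = 27 · 3 + 1 = 81 + 1 = 82. For n = 81 = 27 · 3, we can put exactly 27 objects in every box, avoiding 28 in any single one — so 82 is tight.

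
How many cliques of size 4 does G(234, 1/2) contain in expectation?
E[# K_4] = C(234, 4) · (1/2)^C(4, 2) = 121747626 / 2^6 = 60873813/32 = 1902306.65625

For each 4-subset S of vertices (there are C(234, 4) = 121747626 such S), let X_S = 1 if S induces a K_4 (all C(4, 2) = 6 edges present). Then P(X_S = 1) = (1/2)^6 = 1/64. By linearity of expectation, E[# K_4] = C(234, 4) · (1/2)^6 = 121747626 / 64 = 60873813/32 = 1902306.65625.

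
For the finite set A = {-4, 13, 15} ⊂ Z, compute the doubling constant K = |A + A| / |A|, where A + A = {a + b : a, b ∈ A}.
K = |A + A| / |A| = 6/3 = 2

Enumerate A + A = {a + b : a, b ∈ A}. With |A| = 3, there are |A|^2 = 9 ordered sum pairs; collecting distinct values, A + A = {-8, 9, 11, 26, 28, 30}, so |A + A| = 6. Thus K = 6/3 = 2. For comparison, the minimum possible |A + A| over all 3-element sets is 2·3 − 1 = 5 (so min K = 5/3), attained only by arithmetic progressions.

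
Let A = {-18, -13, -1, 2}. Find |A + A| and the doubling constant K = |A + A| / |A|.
K = |A + A| / |A| = 10/4 = 5/2

Enumerate A + A = {a + b : a, b ∈ A}. With |A| = 4, there are |A|^2 = 16 ordered sum pairs; collecting distinct values, A + A = {-36, -31, -26, -19, -16, -14, -11, -2, 1, 4}, so |A + A| = 10. Thus K = 10/4 = 5/2. For comparison, the minimum possible |A + A| over all 4-element sets is 2·4 − 1 = 7 (so min K = 7/4), attained only by arithmetic progressions.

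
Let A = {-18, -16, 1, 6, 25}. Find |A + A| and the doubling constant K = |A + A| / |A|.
K = |A + A| / |A| = 14/5

Enumerate A + A = {a + b : a, b ∈ A}. With |A| = 5, there are |A|^2 = 25 ordered sum pairs; collecting distinct values, A + A = {-36, -34, -32, -17, -15, -12, -10, 2, 7, 9, 12, 26, 31, 50}, so |A + A| = 14. Thus K = 14/5. For comparison, the minimum possible |A + A| over all 5-element sets is 2·5 − 1 = 9 (so min K = 9/5), attained only by arithmetic progressions.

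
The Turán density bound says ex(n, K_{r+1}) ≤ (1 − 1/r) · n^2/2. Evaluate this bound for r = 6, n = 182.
Turán density bound = (5/6) · 182^2/2 = 41405/3 ≈ 13801.6667

Turán's theorem: ex(n, K_{r+1}) is achieved by the complete r-partite Turán graph T(n, r) with parts as balanced as possible, and is at most (1 − 1/r) · n^2/2. For r = 6, n = 182: the density bound is (5/6) · 33124/2 = 41405/3 ≈ 13801.6667. The integer-valued extremum is e(T(182, 6)) = 13801, which is strictly less than the density bound 41405/3 since 6 ∤ 182 (the parts of T(182, 6) cannot all be equal).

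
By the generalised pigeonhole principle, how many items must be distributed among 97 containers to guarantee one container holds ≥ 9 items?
n = (9 − 1)·97 + 1 = 777

By the generalised pigeonhole principle, to guarantee some box contains ≥ r objects we need more than (r − 1) · k objects total. Threshold: n = (r − 1) · k + 1. With r = 9 and k = 97: n = 8 · 97 + 1 = 776 + 1 = 777. For n = 776 = 8 · 97, we can put exactly 8 objects in every box, avoiding 9 in any single one — so 777 is tight.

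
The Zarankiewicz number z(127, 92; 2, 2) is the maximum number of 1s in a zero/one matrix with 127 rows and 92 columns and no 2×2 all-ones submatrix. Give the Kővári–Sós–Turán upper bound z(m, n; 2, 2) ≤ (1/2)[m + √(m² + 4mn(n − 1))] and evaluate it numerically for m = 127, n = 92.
z(127, 92; 2, 2) ≤ (1/2)[127 + √(127² + 4·127·92·91)] = (1/2)[127 + √4269105] = 1096.5906

Kővári–Sós–Turán: let r_1, ..., r_127 be the row sums and z = Σ r_i the total number of 1s. Each pair of columns can share at most one row with both entries 1 (else a 2×2 all-ones block appears), so Σ_i C(r_i, 2) ≤ C(92, 2) = 4186. By convexity Σ_i C(r_i, 2) ≥ 127·C(z/127, 2) = z(z − 127)/(2·127), giving z² − 127z − 127·92·91 ≤ 0 and hence z ≤ (1/2)[127 + √(16129 + 4·1063244)] = (1/2)[127 + √4269105] ≈ (1/2)(127 + 2066.1813) = 1096.5906.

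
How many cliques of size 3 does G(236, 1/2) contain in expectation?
E[# K_3] = C(236, 3) · (1/2)^C(3, 2) = 2162940 / 2^3 = 540735/2 = 270367.5

For each 3-subset S of vertices (there are C(236, 3) = 2162940 such S), let X_S = 1 if S induces a K_3 (all C(3, 2) = 3 edges present). Then P(X_S = 1) = (1/2)^3 = 1/8. By linearity of expectation, E[# K_3] = C(236, 3) · (1/2)^3 = 2162940 / 8 = 540735/2 = 270367.5.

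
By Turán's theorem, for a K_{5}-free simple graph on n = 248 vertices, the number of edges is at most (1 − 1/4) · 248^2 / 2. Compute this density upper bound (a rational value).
Turán density bound = (3/4) · 248^2/2 = 23064

Turán's theorem: ex(n, K_{r+1}) is achieved by the complete r-partite Turán graph T(n, r) with parts as balanced as possible, and is at most (1 − 1/r) · n^2/2. For r = 4, n = 248: the density bound is (3/4) · 61504/2 = 23064. Since 4 ∣ 248, the Turán graph T(248, 4) has parts of equal size 62, and its edge count e(T(248, 4)) = 23064 attains the density bound exactly.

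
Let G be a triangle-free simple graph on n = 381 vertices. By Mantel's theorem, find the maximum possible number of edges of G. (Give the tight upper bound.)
ex(381, K_3) = ⌊381^2/4⌋ = 36290

Mantel (1907): a triangle-free graph on n vertices has at most ⌊n^2/4⌋ edges, with equality for the complete bipartite graph K_{⌊n/2⌋, ⌈n/2⌉}. For n = 381: ⌊381^2/4⌋ = ⌊145161/4⌋ = 36290. The extremal graph is K_{190, 191}, which has 190·191 = 36290 edges.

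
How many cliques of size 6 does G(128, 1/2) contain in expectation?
E[# K_6] = C(128, 6) · (1/2)^C(6, 2) = 5423611200 / 2^15 = 84743925/512 ≈ 165515.478516

For each 6-subset S of vertices (there are C(128, 6) = 5423611200 such S), let X_S = 1 if S induces a K_6 (all C(6, 2) = 15 edges present). Then P(X_S = 1) = (1/2)^15 = 1/32768. By linearity of expectation, E[# K_6] = C(128, 6) · (1/2)^15 = 5423611200 / 32768 = 84743925/512 ≈ 165515.478516.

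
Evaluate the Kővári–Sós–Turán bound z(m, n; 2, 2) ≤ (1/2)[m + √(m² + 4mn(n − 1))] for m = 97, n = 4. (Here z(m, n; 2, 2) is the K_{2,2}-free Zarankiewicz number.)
z(97, 4; 2, 2) ≤ (1/2)[97 + √(97² + 4·97·4·3)] = (1/2)[97 + √14065] = 107.798

Kővári–Sós–Turán: let r_1, ..., r_97 be the row sums and z = Σ r_i the total number of 1s. Each pair of columns can share at most one row with both entries 1 (else a 2×2 all-ones block appears), so Σ_i C(r_i, 2) ≤ C(4, 2) = 6. By convexity Σ_i C(r_i, 2) ≥ 97·C(z/97, 2) = z(z − 97)/(2·97), giving z² − 97z − 97·4·3 ≤ 0 and hence z ≤ (1/2)[97 + √(9409 + 4·1164)] = (1/2)[97 + √14065] ≈ (1/2)(97 + 118.596) = 107.798.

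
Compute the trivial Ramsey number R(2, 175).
R(2, 175) = 175

R(2, k) = k for all k ≥ 2: in a 2-colouring of K_k, either some edge is red (a red K_2) or all edges are blue (a blue K_k). And K_{174} coloured all-blue has no blue K_175, so R(2, 175) > 174. Hence R(2, 175) = 175.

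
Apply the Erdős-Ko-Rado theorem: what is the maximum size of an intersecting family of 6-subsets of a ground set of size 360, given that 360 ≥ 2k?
max |F| = C(359, 5) = 48321765821

Erdős-Ko-Rado (1961): when n ≥ 2k, max |F| = C(n−1, k−1). The bound is attained by the star {A : i ∈ A} for any fixed i ∈ [n]. Here C(360−1, 6−1) = C(359, 5) = 48321765821.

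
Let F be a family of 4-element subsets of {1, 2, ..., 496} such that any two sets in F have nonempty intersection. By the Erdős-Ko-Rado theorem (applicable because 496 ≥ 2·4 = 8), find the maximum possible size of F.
max |F| = C(495, 3) = 20092215

The Erdős-Ko-Rado theorem states: for n ≥ 2k, an intersecting family of k-subsets of an n-element set has size at most C(n − 1, k − 1), with equality for 'star' families {A ⊆ [n] : |A| = k, i ∈ A} (fix an element i). For n = 496, k = 4: C(495, 3) = 20092215.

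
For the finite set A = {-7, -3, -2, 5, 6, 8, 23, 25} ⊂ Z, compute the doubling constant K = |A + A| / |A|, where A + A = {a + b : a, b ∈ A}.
K = |A + A| / |A| = 33/8

Enumerate A + A = {a + b : a, b ∈ A}. With |A| = 8, there are |A|^2 = 64 ordered sum pairs; collecting distinct values, A + A = {-14, -10, -9, -6, -5, -4, -2, -1, 1, 2, 3, 4, 5, 6, 10, 11, 12, 13, 14, 16, 18, 20, 21, 22, 23, 28, 29, 30, 31, 33, 46, 48, 50}, so |A + A| = 33. Thus K = 33/8. For comparison, the minimum possible |A + A| over all 8-element sets is 2·8 − 1 = 15 (so min K = 15/8), attained only by arithmetic progressions.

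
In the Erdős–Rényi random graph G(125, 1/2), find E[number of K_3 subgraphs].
E[# K_3] = C(125, 3) · (1/2)^C(3, 2) = 317750 / 2^3 = 158875/4 = 39718.75

For each 3-subset S of vertices (there are C(125, 3) = 317750 such S), let X_S = 1 if S induces a K_3 (all C(3, 2) = 3 edges present). Then P(X_S = 1) = (1/2)^3 = 1/8. By linearity of expectation, E[# K_3] = C(125, 3) · (1/2)^3 = 317750 / 8 = 158875/4 = 39718.75.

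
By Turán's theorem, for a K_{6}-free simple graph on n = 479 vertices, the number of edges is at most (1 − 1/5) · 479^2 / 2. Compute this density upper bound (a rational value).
Turán density bound = (4/5) · 479^2/2 = 458882/5 ≈ 91776.4

Turán's theorem: ex(n, K_{r+1}) is achieved by the complete r-partite Turán graph T(n, r) with parts as balanced as possible, and is at most (1 − 1/r) · n^2/2. For r = 5, n = 479: the density bound is (4/5) · 229441/2 = 458882/5 ≈ 91776.4. The integer-valued extremum is e(T(479, 5)) = 91776, which is strictly less than the density bound 458882/5 since 5 ∤ 479 (the parts of T(479, 5) cannot all be equal).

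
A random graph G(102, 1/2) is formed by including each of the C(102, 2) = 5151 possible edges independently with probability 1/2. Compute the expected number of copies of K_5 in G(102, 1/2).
E[# K_5] = C(102, 5) · (1/2)^C(5, 2) = 83291670 / 2^10 = 41645835/512 ≈ 81339.521484

For each 5-subset S of vertices (there are C(102, 5) = 83291670 such S), let X_S = 1 if S induces a K_5 (all C(5, 2) = 10 edges present). Then P(X_S = 1) = (1/2)^10 = 1/1024. By linearity of expectation, E[# K_5] = C(102, 5) · (1/2)^10 = 83291670 / 1024 = 41645835/512 ≈ 81339.521484.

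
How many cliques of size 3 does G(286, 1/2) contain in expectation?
E[# K_3] = C(286, 3) · (1/2)^C(3, 2) = 3858140 / 2^3 = 964535/2 = 482267.5

For each 3-subset S of vertices (there are C(286, 3) = 3858140 such S), let X_S = 1 if S induces a K_3 (all C(3, 2) = 3 edges present). Then P(X_S = 1) = (1/2)^3 = 1/8. By linearity of expectation, E[# K_3] = C(286, 3) · (1/2)^3 = 3858140 / 8 = 964535/2 = 482267.5.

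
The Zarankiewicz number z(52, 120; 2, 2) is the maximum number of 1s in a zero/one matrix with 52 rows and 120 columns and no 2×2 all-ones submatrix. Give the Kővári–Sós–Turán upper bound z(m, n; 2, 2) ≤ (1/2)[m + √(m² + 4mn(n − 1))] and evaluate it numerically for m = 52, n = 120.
z(52, 120; 2, 2) ≤ (1/2)[52 + √(52² + 4·52·120·119)] = (1/2)[52 + √2972944] = 888.1114

Kővári–Sós–Turán: let r_1, ..., r_52 be the row sums and z = Σ r_i the total number of 1s. Each pair of columns can share at most one row with both entries 1 (else a 2×2 all-ones block appears), so Σ_i C(r_i, 2) ≤ C(120, 2) = 7140. By convexity Σ_i C(r_i, 2) ≥ 52·C(z/52, 2) = z(z − 52)/(2·52), giving z² − 52z − 52·120·119 ≤ 0 and hence z ≤ (1/2)[52 + √(2704 + 4·742560)] = (1/2)[52 + √2972944] ≈ (1/2)(52 + 1724.2227) = 888.1114.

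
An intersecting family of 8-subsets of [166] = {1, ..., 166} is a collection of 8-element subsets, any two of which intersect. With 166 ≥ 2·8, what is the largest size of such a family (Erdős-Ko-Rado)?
max |F| = C(165, 7) = 580688008560

Erdős-Ko-Rado (1961): when n ≥ 2k, max |F| = C(n−1, k−1). The bound is attained by the star {A : i ∈ A} for any fixed i ∈ [n]. Here C(166−1, 8−1) = C(165, 7) = 580688008560.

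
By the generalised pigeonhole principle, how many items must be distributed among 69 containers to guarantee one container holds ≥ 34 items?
n = (34 − 1)·69 + 1 = 2278

By the generalised pigeonhole principle, to guarantee some box contains ≥ r objects we need more than (r − 1) · k objects total. Threshold: n = (r − 1) · k + 1. With r = 34 and k = 69: n = 33 · 69 + 1 = 2277 + 1 = 2278. For n = 2277 = 33 · 69, we can put exactly 33 objects in every box, avoiding 34 in any single one — so 2278 is tight.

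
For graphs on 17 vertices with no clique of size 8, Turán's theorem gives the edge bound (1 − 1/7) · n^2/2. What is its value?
Turán density bound = (6/7) · 17^2/2 = 867/7 ≈ 123.8571

Turán's theorem: ex(n, K_{r+1}) is achieved by the complete r-partite Turán graph T(n, r) with parts as balanced as possible, and is at most (1 − 1/r) · n^2/2. For r = 7, n = 17: the density bound is (6/7) · 289/2 = 867/7 ≈ 123.8571. The integer-valued extremum is e(T(17, 7)) = 123, which is strictly less than the density bound 867/7 since 7 ∤ 17 (the parts of T(17, 7) cannot all be equal).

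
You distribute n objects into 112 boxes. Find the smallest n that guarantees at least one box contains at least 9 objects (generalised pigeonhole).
n = (9 − 1)·112 + 1 = 897

By the generalised pigeonhole principle, to guarantee some box contains ≥ r objects we need more than (r − 1) · k objects total. Threshold: n = (r − 1) · k + 1. With r = 9 and k = 112: n = 8 · 112 + 1 = 896 + 1 = 897. For n = 896 = 8 · 112, we can put exactly 8 objects in every box, avoiding 9 in any single one — so 897 is tight.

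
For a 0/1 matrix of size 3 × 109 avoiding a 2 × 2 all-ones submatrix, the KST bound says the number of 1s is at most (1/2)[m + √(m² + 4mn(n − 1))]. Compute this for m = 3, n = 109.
z(3, 109; 2, 2) ≤ (1/2)[3 + √(3² + 4·3·109·108)] = (1/2)[3 + √141273] = 189.4315

Kővári–Sós–Turán: let r_1, ..., r_3 be the row sums and z = Σ r_i the total number of 1s. Each pair of columns can share at most one row with both entries 1 (else a 2×2 all-ones block appears), so Σ_i C(r_i, 2) ≤ C(109, 2) = 5886. By convexity Σ_i C(r_i, 2) ≥ 3·C(z/3, 2) = z(z − 3)/(2·3), giving z² − 3z − 3·109·108 ≤ 0 and hence z ≤ (1/2)[3 + √(9 + 4·35316)] = (1/2)[3 + √141273] ≈ (1/2)(3 + 375.863) = 189.4315.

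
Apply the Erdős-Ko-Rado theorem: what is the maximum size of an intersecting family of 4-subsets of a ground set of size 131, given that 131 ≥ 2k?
max |F| = C(130, 3) = 357760

Erdős-Ko-Rado (1961): when n ≥ 2k, max |F| = C(n−1, k−1). The bound is attained by the star {A : i ∈ A} for any fixed i ∈ [n]. Here C(131−1, 4−1) = C(130, 3) = 357760.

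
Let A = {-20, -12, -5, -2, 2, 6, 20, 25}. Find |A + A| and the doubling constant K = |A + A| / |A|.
K = |A + A| / |A| = 31/8

Enumerate A + A = {a + b : a, b ∈ A}. With |A| = 8, there are |A|^2 = 64 ordered sum pairs; collecting distinct values, A + A = {-40, -32, -25, -24, -22, -18, -17, -14, -10, -7, -6, -4, -3, 0, 1, 4, 5, 8, 12, 13, 15, 18, 20, 22, 23, 26, 27, 31, 40, 45, 50}, so |A + A| = 31. Thus K = 31/8. For comparison, the minimum possible |A + A| over all 8-element sets is 2·8 − 1 = 15 (so min K = 15/8), attained only by arithmetic progressions.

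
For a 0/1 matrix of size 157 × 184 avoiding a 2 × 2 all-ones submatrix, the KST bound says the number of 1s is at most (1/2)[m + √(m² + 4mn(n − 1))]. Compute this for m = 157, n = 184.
z(157, 184; 2, 2) ≤ (1/2)[157 + √(157² + 4·157·184·183)] = (1/2)[157 + √21170665] = 2379.0795

Kővári–Sós–Turán: let r_1, ..., r_157 be the row sums and z = Σ r_i the total number of 1s. Each pair of columns can share at most one row with both entries 1 (else a 2×2 all-ones block appears), so Σ_i C(r_i, 2) ≤ C(184, 2) = 16836. By convexity Σ_i C(r_i, 2) ≥ 157·C(z/157, 2) = z(z − 157)/(2·157), giving z² − 157z − 157·184·183 ≤ 0 and hence z ≤ (1/2)[157 + √(24649 + 4·5286504)] = (1/2)[157 + √21170665] ≈ (1/2)(157 + 4601.1591) = 2379.0795.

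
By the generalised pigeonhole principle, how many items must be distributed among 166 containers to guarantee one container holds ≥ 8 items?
n = (8 − 1)·166 + 1 = 1163

By the generalised pigeonhole principle, to guarantee some box contains ≥ r objects we need more than (r − 1) · k objects total. Threshold: n = (r − 1) · k + 1. With r = 8 and k = 166: n = 7 · 166 + 1 = 1162 + 1 = 1163. For n = 1162 = 7 · 166, we can put exactly 7 objects in every box, avoiding 8 in any single one — so 1163 is tight.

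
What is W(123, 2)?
W(123, 2) = 123 + 1 = 124

A 2-term AP is any pair of integers, so a monochromatic 2-AP exists iff some colour is used at least twice. With 123 colours, the colouring i ↦ i on {1, ..., 123} uses each colour once, avoiding any monochromatic pair, so W(123, 2) > 123. For {1, ..., 124}, pigeonhole forces two integers of the same colour, which form a monochromatic 2-AP. Hence W(123, 2) = 124.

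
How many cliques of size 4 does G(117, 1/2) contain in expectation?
E[# K_4] = C(117, 4) · (1/2)^C(4, 2) = 7413705 / 2^6 = 115839.140625

For each 4-subset S of vertices (there are C(117, 4) = 7413705 such S), let X_S = 1 if S induces a K_4 (all C(4, 2) = 6 edges present). Then P(X_S = 1) = (1/2)^6 = 1/64. By linearity of expectation, E[# K_4] = C(117, 4) · (1/2)^6 = 7413705 / 64 = 115839.140625.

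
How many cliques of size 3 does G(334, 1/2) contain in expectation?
E[# K_3] = C(334, 3) · (1/2)^C(3, 2) = 6154284 / 2^3 = 1538571/2 = 769285.5

For each 3-subset S of vertices (there are C(334, 3) = 6154284 such S), let X_S = 1 if S induces a K_3 (all C(3, 2) = 3 edges present). Then P(X_S = 1) = (1/2)^3 = 1/8. By linearity of expectation, E[# K_3] = C(334, 3) · (1/2)^3 = 6154284 / 8 = 1538571/2 = 769285.5.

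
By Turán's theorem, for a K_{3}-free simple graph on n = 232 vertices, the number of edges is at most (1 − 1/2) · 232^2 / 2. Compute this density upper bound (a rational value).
Turán density bound = (1/2) · 232^2/2 = 13456

Turán's theorem: ex(n, K_{r+1}) is achieved by the complete r-partite Turán graph T(n, r) with parts as balanced as possible, and is at most (1 − 1/r) · n^2/2. For r = 2, n = 232: the density bound is (1/2) · 53824/2 = 13456. Since 2 ∣ 232, the Turán graph T(232, 2) has parts of equal size 116, and its edge count e(T(232, 2)) = 13456 attains the density bound exactly.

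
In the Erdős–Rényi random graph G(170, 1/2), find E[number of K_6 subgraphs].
E[# K_6] = C(170, 6) · (1/2)^C(6, 2) = 30663442810 / 2^15 = 15331721405/16384 ≈ 935774.011536

For each 6-subset S of vertices (there are C(170, 6) = 30663442810 such S), let X_S = 1 if S induces a K_6 (all C(6, 2) = 15 edges present). Then P(X_S = 1) = (1/2)^15 = 1/32768. By linearity of expectation, E[# K_6] = C(170, 6) · (1/2)^15 = 30663442810 / 32768 = 15331721405/16384 ≈ 935774.011536.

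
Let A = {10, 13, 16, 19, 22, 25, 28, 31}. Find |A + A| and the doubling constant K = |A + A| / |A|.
K = |A + A| / |A| = 15/8

Enumerate A + A = {a + b : a, b ∈ A}. With |A| = 8, there are |A|^2 = 64 ordered sum pairs; collecting distinct values, A + A = {20, 23, 26, 29, 32, 35, 38, 41, 44, 47, 50, 53, 56, 59, 62}, so |A + A| = 15. Thus K = 15/8. Here |A + A| = 2|A| − 1 = 15, the minimum possible — so K = 15/8 is minimal, which holds iff A is an arithmetic progression.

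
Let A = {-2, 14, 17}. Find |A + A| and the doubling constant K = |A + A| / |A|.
K = |A + A| / |A| = 6/3 = 2

Enumerate A + A = {a + b : a, b ∈ A}. With |A| = 3, there are |A|^2 = 9 ordered sum pairs; collecting distinct values, A + A = {-4, 12, 15, 28, 31, 34}, so |A + A| = 6. Thus K = 6/3 = 2. For comparison, the minimum possible |A + A| over all 3-element sets is 2·3 − 1 = 5 (so min K = 5/3), attained only by arithmetic progressions.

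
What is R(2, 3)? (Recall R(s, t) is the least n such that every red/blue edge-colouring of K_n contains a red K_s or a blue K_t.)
R(2, 3) = 3

R(2, k) = k for all k ≥ 2: in a 2-colouring of K_k, either some edge is red (a red K_2) or all edges are blue (a blue K_k). And K_{2} coloured all-blue has no blue K_3, so R(2, 3) > 2. Hence R(2, 3) = 3.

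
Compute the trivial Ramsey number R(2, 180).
R(2, 180) = 180

R(2, k) = k for all k ≥ 2: in a 2-colouring of K_k, either some edge is red (a red K_2) or all edges are blue (a blue K_k). And K_{179} coloured all-blue has no blue K_180, so R(2, 180) > 179. Hence R(2, 180) = 180.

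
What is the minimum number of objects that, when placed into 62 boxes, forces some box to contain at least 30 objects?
n = (30 − 1)·62 + 1 = 1799

By the generalised pigeonhole principle, to guarantee some box contains ≥ r objects we need more than (r − 1) · k objects total. Threshold: n = (r − 1) · k + 1. With r = 30 and k = 62: n = 29 · 62 + 1 = 1798 + 1 = 1799. For n = 1798 = 29 · 62, we can put exactly 29 objects in every box, avoiding 30 in any single one — so 1799 is tight.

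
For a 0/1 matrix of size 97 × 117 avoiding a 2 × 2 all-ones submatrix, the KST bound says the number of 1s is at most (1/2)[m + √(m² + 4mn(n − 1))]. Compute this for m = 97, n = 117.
z(97, 117; 2, 2) ≤ (1/2)[97 + √(97² + 4·97·117·116)] = (1/2)[97 + √5275345] = 1196.906

Kővári–Sós–Turán: let r_1, ..., r_97 be the row sums and z = Σ r_i the total number of 1s. Each pair of columns can share at most one row with both entries 1 (else a 2×2 all-ones block appears), so Σ_i C(r_i, 2) ≤ C(117, 2) = 6786. By convexity Σ_i C(r_i, 2) ≥ 97·C(z/97, 2) = z(z − 97)/(2·97), giving z² − 97z − 97·117·116 ≤ 0 and hence z ≤ (1/2)[97 + √(9409 + 4·1316484)] = (1/2)[97 + √5275345] ≈ (1/2)(97 + 2296.8119) = 1196.906.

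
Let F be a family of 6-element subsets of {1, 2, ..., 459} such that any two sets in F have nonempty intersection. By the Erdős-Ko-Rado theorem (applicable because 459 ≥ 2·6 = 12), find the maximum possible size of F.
max |F| = C(458, 5) = 164298093596

Erdős-Ko-Rado (1961): when n ≥ 2k, max |F| = C(n−1, k−1). The bound is attained by the star {A : i ∈ A} for any fixed i ∈ [n]. Here C(459−1, 6−1) = C(458, 5) = 164298093596.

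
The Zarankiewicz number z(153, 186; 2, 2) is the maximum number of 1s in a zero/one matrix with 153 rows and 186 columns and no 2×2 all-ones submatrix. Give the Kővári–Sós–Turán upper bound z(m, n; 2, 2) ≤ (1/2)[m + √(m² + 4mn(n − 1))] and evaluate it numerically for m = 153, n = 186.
z(153, 186; 2, 2) ≤ (1/2)[153 + √(153² + 4·153·186·185)] = (1/2)[153 + √21082329] = 2372.2749

Kővári–Sós–Turán: let r_1, ..., r_153 be the row sums and z = Σ r_i the total number of 1s. Each pair of columns can share at most one row with both entries 1 (else a 2×2 all-ones block appears), so Σ_i C(r_i, 2) ≤ C(186, 2) = 17205. By convexity Σ_i C(r_i, 2) ≥ 153·C(z/153, 2) = z(z − 153)/(2·153), giving z² − 153z − 153·186·185 ≤ 0 and hence z ≤ (1/2)[153 + √(23409 + 4·5264730)] = (1/2)[153 + √21082329] ≈ (1/2)(153 + 4591.5497) = 2372.2749.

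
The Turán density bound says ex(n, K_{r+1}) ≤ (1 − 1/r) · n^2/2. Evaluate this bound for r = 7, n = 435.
Turán density bound = (6/7) · 435^2/2 = 567675/7 ≈ 81096.4286

Turán's theorem: ex(n, K_{r+1}) is achieved by the complete r-partite Turán graph T(n, r) with parts as balanced as possible, and is at most (1 − 1/r) · n^2/2. For r = 7, n = 435: the density bound is (6/7) · 189225/2 = 567675/7 ≈ 81096.4286. The integer-valued extremum is e(T(435, 7)) = 81096, which is strictly less than the density bound 567675/7 since 7 ∤ 435 (the parts of T(435, 7) cannot all be equal).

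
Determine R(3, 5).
R(3, 5) = 14

Lower bound: an explicit 2-colouring of K_{13} (typically a Paley-type or other structured construction) avoids a red K_3 and a blue K_5, showing R(3, 5) > 13.
Upper bound: the Erdős–Szekeres recurrence R(r, t') ≤ R(r−1, t') + R(r, t'−1) yields R(3, 5) ≤ 14.
Hence R(3, 5) = 14.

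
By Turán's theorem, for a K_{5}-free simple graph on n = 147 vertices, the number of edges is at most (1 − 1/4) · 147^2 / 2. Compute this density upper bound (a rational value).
Turán density bound = (3/4) · 147^2/2 = 64827/8 ≈ 8103.375

Turán's theorem: ex(n, K_{r+1}) is achieved by the complete r-partite Turán graph T(n, r) with parts as balanced as possible, and is at most (1 − 1/r) · n^2/2. For r = 4, n = 147: the density bound is (3/4) · 21609/2 = 64827/8 ≈ 8103.375. The integer-valued extremum is e(T(147, 4)) = 8103, which is strictly less than the density bound 64827/8 since 4 ∤ 147 (the parts of T(147, 4) cannot all be equal).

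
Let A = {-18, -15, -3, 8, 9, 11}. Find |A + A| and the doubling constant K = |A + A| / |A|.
K = |A + A| / |A| = 19/6

Enumerate A + A = {a + b : a, b ∈ A}. With |A| = 6, there are |A|^2 = 36 ordered sum pairs; collecting distinct values, A + A = {-36, -33, -30, -21, -18, -10, -9, -7, -6, -4, 5, 6, 8, 16, 17, 18, 19, 20, 22}, so |A + A| = 19. Thus K = 19/6. For comparison, the minimum possible |A + A| over all 6-element sets is 2·6 − 1 = 11 (so min K = 11/6), attained only by arithmetic progressions.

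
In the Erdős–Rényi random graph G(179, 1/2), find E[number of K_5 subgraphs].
E[# K_5] = C(179, 5) · (1/2)^C(5, 2) = 1447490660 / 2^10 = 361872665/256 ≈ 1413565.097656

For each 5-subset S of vertices (there are C(179, 5) = 1447490660 such S), let X_S = 1 if S induces a K_5 (all C(5, 2) = 10 edges present). Then P(X_S = 1) = (1/2)^10 = 1/1024. By linearity of expectation, E[# K_5] = C(179, 5) · (1/2)^10 = 1447490660 / 1024 = 361872665/256 ≈ 1413565.097656.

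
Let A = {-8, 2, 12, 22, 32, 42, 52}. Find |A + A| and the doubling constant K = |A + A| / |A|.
K = |A + A| / |A| = 13/7

Enumerate A + A = {a + b : a, b ∈ A}. With |A| = 7, there are |A|^2 = 49 ordered sum pairs; collecting distinct values, A + A = {-16, -6, 4, 14, 24, 34, 44, 54, 64, 74, 84, 94, 104}, so |A + A| = 13. Thus K = 13/7. Here |A + A| = 2|A| − 1 = 13, the minimum possible — so K = 13/7 is minimal, which holds iff A is an arithmetic progression.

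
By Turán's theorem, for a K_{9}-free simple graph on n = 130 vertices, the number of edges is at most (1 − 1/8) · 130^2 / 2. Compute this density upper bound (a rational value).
Turán density bound = (7/8) · 130^2/2 = 29575/4 ≈ 7393.75

Turán's theorem: ex(n, K_{r+1}) is achieved by the complete r-partite Turán graph T(n, r) with parts as balanced as possible, and is at most (1 − 1/r) · n^2/2. For r = 8, n = 130: the density bound is (7/8) · 16900/2 = 29575/4 ≈ 7393.75. The integer-valued extremum is e(T(130, 8)) = 7393, which is strictly less than the density bound 29575/4 since 8 ∤ 130 (the parts of T(130, 8) cannot all be equal).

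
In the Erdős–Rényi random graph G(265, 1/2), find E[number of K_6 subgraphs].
E[# K_6] = C(265, 6) · (1/2)^C(6, 2) = 454347559380 / 2^15 = 113586889845/8192 ≈ 13865587.139282

For each 6-subset S of vertices (there are C(265, 6) = 454347559380 such S), let X_S = 1 if S induces a K_6 (all C(6, 2) = 15 edges present). Then P(X_S = 1) = (1/2)^15 = 1/32768. By linearity of expectation, E[# K_6] = C(265, 6) · (1/2)^15 = 454347559380 / 32768 = 113586889845/8192 ≈ 13865587.139282.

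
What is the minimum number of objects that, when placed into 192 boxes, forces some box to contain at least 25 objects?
n = (25 − 1)·192 + 1 = 4609

By the generalised pigeonhole principle, to guarantee some box contains ≥ r objects we need more than (r − 1) · k objects total. Threshold: n = (r − 1) · k + 1. With r = 25 and k = 192: n = 24 · 192 + 1 = 4608 + 1 = 4609. For n = 4608 = 24 · 192, we can put exactly 24 objects in every box, avoiding 25 in any single one — so 4609 is tight.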